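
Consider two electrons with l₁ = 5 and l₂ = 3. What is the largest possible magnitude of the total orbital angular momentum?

|L_tot|_max = 6√2 ℏ ≈ 8.485ℏ

The total orbital quantum number L ranges from |l₁ − l₂| to l₁ + l₂ in integer steps.
Allowed values: L = 2, 3, 4, 5, 6, 7, 8.
The largest magnitude corresponds to L = 8: |L_tot| = ℏ√(8·9) = 6√2 ℏ.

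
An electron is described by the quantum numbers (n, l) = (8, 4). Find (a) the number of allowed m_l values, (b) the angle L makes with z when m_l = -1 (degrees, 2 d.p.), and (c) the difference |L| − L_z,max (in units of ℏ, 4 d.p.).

There are 2l+1 = 9 values of m_l.
For m_l = -1: cos θ = -1/√20, θ ≈ 102.92°.
|L| − L_z,max = (2√5 − 4)ℏ ≈ 0.4721ℏ.

9 values; θ(m_l=-1) ≈ 102.92°; |L|−L_z,max ≈ 0.4721ℏ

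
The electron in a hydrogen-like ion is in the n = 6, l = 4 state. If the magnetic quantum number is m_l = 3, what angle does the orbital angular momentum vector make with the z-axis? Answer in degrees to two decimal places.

|L|² = l(l+1)ℏ² = 20ℏ², so |L| = 2√5 ℏ.
L_z = m_l ℏ = 3ℏ.
cos θ = L_z/|L| = 3/√20, so θ ≈ 47.87°.

θ ≈ 47.87°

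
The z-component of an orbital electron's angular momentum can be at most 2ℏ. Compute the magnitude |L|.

The maximum L_z equals lℏ, giving l = 2.
Then |L| = ℏ√(2·3) = √6 ℏ.

|L| = √6 ℏ ≈ 2.449ℏ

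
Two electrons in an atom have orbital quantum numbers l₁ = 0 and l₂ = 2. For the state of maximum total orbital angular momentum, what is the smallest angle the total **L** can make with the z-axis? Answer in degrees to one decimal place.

By the triangle rule, |l₁ − l₂| ≤ L ≤ l₁ + l₂.
So L can be 2.
The maximum is L = 2, with |L_tot| = ℏ√(2·3) = √6 ℏ.
The minimum angle with z is arccos(2/√6) ≈ 35.3°.

θ_min ≈ 35.3°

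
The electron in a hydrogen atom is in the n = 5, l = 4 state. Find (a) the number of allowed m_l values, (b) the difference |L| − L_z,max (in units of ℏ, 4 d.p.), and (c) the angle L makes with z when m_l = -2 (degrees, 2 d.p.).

There are 2l+1 = 9 values of m_l.
|L| − L_z,max = (2√5 − 4)ℏ ≈ 0.4721ℏ.
For m_l = -2: cos θ = -2/√20, θ ≈ 116.57°.

9 values; |L|−L_z,max ≈ 0.4721ℏ; θ(m_l=-2) ≈ 116.57°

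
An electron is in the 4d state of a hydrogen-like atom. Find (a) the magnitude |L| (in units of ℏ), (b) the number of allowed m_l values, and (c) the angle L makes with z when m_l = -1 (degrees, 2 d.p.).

For 4d, l = 2.
|L| = ℏ√(2·3) = √6 ℏ ≈ 2.449ℏ.
There are 2l+1 = 5 values of m_l.
For m_l = -1: cos θ = -1/√6, θ ≈ 114.09°.

|L| = √6 ℏ ≈ 2.449ℏ; 5 values; θ(m_l=-1) ≈ 114.09°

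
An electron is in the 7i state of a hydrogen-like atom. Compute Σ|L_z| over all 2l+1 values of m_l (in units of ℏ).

Σ|L_z| = 42 ℏ

The 7i subshell has l = 6.
The allowed m_l values are -6, -5, -4, -3, -2, -1, 0, 1, 2, 3, 4, 5, 6.
Σ|m_l| = 2(1+2+…+6) = 42.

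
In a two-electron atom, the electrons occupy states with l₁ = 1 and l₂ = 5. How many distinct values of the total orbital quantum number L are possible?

3

The total orbital quantum number L ranges from |l₁ − l₂| to l₁ + l₂ in integer steps.
So L can be 4, 5, 6.
That is 3 values.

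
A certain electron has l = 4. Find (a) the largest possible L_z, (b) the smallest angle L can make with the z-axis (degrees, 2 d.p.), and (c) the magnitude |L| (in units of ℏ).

L_z,max = 4ℏ; θ_min ≈ 26.57°; |L| = 2√5 ℏ ≈ 4.472ℏ

L_z,max = lℏ = 4ℏ.
cos θ_min = 4/√20, so θ_min ≈ 26.57°.
|L| = ℏ√(4·5) = 2√5 ℏ ≈ 4.472ℏ.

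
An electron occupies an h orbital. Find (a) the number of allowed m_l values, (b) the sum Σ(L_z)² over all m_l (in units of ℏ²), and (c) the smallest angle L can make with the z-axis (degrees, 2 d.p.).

An h state has l = 5.
There are 2l+1 = 11 values of m_l.
Σ m_l² = 110, so Σ(L_z)² = 110 ℏ².
cos θ_min = 5/√30, so θ_min ≈ 24.09°.

11 values; Σ(L_z)² = 110 ℏ²; θ_min ≈ 24.09°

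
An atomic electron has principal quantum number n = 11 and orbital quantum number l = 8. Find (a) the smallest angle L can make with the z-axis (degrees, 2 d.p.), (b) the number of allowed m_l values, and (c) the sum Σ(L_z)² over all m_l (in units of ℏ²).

cos θ_min = 8/√72, so θ_min ≈ 19.47°.
There are 2l+1 = 17 values of m_l.
Σ m_l² = 408, so Σ(L_z)² = 408 ℏ².

θ_min ≈ 19.47°; 17 values; Σ(L_z)² = 408 ℏ²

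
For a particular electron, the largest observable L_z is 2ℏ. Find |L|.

The maximum L_z equals lℏ, giving l = 2.
Then |L| = ℏ√(2·3) = √6 ℏ.

|L| = √6 ℏ ≈ 2.449ℏ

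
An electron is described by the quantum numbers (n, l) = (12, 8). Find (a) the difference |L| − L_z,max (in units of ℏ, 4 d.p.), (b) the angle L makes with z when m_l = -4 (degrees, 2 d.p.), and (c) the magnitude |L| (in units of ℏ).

|L| − L_z,max = (6√2 − 8)ℏ ≈ 0.4853ℏ.
For m_l = -4: cos θ = -4/√72, θ ≈ 118.13°.
|L| = ℏ√(8·9) = 6√2 ℏ ≈ 8.485ℏ.

|L|−L_z,max ≈ 0.4853ℏ; θ(m_l=-4) ≈ 118.13°; |L| = 6√2 ℏ ≈ 8.485ℏ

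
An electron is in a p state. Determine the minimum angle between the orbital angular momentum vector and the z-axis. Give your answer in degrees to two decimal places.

θ_min ≈ 45.00°

For a p orbital, l = 1.
|L| = ℏ√(l(l+1)) = √2 ℏ.
The smallest angle corresponds to the largest L_z, i.e. m_l = l = 1, giving L_z = 1ℏ.
cos θ_min = 1/√2, so θ_min ≈ 45.00°.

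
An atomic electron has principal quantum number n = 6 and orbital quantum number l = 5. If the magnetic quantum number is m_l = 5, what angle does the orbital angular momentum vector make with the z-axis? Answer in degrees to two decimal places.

θ ≈ 24.09°

|L|² = l(l+1)ℏ² = 30ℏ², so |L| = √30 ℏ.
L_z = m_l ℏ = 5ℏ.
cos θ = L_z/|L| = 5/√30, so θ ≈ 24.09°.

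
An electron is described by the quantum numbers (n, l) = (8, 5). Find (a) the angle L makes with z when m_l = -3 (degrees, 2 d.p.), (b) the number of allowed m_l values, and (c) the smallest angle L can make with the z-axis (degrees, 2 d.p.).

θ(m_l=-3) ≈ 123.21°; 11 values; θ_min ≈ 24.09°

For m_l = -3: cos θ = -3/√30, θ ≈ 123.21°.
There are 2l+1 = 11 values of m_l.
cos θ_min = 5/√30, so θ_min ≈ 24.09°.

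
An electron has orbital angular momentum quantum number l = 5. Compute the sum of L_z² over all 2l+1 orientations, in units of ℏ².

Σ(L_z)² = 110 ℏ²

m_l runs from −5 to 5, i.e. {-5, -4, -3, -2, -1, 0, 1, 2, 3, 4, 5}.
Σ m_l² = l(l+1)(2l+1)/3 = 5·6·11/3 = 110.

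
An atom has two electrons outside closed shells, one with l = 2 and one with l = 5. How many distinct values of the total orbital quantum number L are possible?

L runs from |2 − 5| = 3 to 2 + 5 = 7.
L ∈ {3, 4, 5, 6, 7}.
That is 5 values.

5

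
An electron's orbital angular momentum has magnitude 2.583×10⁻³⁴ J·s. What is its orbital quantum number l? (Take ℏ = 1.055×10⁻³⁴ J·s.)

In units of ℏ, |L| ≈ 2.448.
(|L|/ℏ)² = l(l+1) ≈ 5.99 ⇒ l = 2.

l = 2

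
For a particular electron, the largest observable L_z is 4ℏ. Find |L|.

|L| = 2√5 ℏ ≈ 4.472ℏ

The maximum L_z equals lℏ, giving l = 4.
|L| = √(l(l+1)) ℏ = 2√5 ℏ.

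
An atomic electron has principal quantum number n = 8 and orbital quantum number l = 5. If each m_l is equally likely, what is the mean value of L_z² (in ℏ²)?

⟨L_z²⟩ = 10 ℏ²

m_l runs from −5 to 5, i.e. {-5, -4, -3, -2, -1, 0, 1, 2, 3, 4, 5}.
Average of L_z² over 11 states: 110/11 ℏ² = 10 ℏ².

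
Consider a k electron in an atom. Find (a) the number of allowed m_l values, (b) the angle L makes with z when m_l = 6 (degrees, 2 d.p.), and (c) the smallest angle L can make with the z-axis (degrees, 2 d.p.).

15 values; θ(m_l=6) ≈ 36.70°; θ_min ≈ 20.70°

The letter k corresponds to l = 7.
There are 2l+1 = 15 values of m_l.
For m_l = 6: cos θ = 6/√56, θ ≈ 36.70°.
cos θ_min = 7/√56, so θ_min ≈ 20.70°.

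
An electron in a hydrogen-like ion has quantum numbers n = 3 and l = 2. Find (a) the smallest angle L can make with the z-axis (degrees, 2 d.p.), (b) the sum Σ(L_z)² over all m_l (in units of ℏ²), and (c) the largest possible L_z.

cos θ_min = 2/√6, so θ_min ≈ 35.26°.
Σ m_l² = 10, so Σ(L_z)² = 10 ℏ².
L_z,max = lℏ = 2ℏ.

θ_min ≈ 35.26°; Σ(L_z)² = 10 ℏ²; L_z,max = 2ℏ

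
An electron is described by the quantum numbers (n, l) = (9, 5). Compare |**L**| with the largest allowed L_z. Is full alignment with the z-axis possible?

|L| = √30 ℏ ≈ 5.4772ℏ, while L_z,max = lℏ = 5ℏ.
Since |L| > L_z,max, the vector can never point exactly along z; the closest it comes is θ_min = arccos(5/√30) ≈ 24.1°.

No: L_z,max = 5ℏ < |L| = √30 ℏ ≈ 5.477ℏ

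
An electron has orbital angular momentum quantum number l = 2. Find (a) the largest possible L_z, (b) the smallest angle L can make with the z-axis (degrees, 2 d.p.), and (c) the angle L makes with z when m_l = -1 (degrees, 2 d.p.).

L_z,max = lℏ = 2ℏ.
cos θ_min = 2/√6, so θ_min ≈ 35.26°.
For m_l = -1: cos θ = -1/√6, θ ≈ 114.09°.

L_z,max = 2ℏ; θ_min ≈ 35.26°; θ(m_l=-1) ≈ 114.09°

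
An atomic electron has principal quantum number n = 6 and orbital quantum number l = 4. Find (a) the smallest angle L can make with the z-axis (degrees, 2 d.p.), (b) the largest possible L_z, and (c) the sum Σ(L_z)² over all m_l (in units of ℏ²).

cos θ_min = 4/√20, so θ_min ≈ 26.57°.
L_z,max = lℏ = 4ℏ.
Σ m_l² = 60, so Σ(L_z)² = 60 ℏ².

θ_min ≈ 26.57°; L_z,max = 4ℏ; Σ(L_z)² = 60 ℏ²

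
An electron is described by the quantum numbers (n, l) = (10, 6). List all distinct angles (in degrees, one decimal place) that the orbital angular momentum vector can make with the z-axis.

|L|² = l(l+1)ℏ² = 42ℏ², so |L| = √42 ℏ.
cos θ = m_l/√42 for each m_l ∈ {-6, -5, -4, -3, -2, -1, 0, 1, 2, 3, 4, 5, 6}.

θ ∈ {22.2°, 39.5°, 51.9°, 62.4°, 72.0°, 81.1°, 90.0°, 98.9°, 108.0°, 117.6°, 128.1°, 140.5°, 157.8°}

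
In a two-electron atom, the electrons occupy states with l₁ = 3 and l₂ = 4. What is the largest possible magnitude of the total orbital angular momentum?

|L_tot|_max = 2√14 ℏ ≈ 7.483ℏ

L runs from |3 − 4| = 1 to 3 + 4 = 7.
So L can be 1, 2, 3, 4, 5, 6, 7.
The largest magnitude corresponds to L = 7: |L_tot| = ℏ√(7·8) = 2√14 ℏ.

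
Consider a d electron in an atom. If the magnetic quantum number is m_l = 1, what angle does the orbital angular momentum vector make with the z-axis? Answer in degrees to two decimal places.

A d state has l = 2.
|L| = √(l(l+1)) ℏ = √6 ℏ.
L_z = m_l ℏ = 1ℏ.
cos θ = L_z/|L| = 1/√6, so θ ≈ 65.91°.

θ ≈ 65.91°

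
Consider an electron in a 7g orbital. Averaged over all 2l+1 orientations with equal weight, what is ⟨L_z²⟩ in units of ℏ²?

⟨L_z²⟩ = 6.667 ℏ²

For 7g, l = 4.
The allowed m_l values are -4, -3, -2, -1, 0, 1, 2, 3, 4.
⟨L_z²⟩ = ℏ²·(Σ m_l²)/(2l+1) = ℏ²·60/9 = 6.667ℏ².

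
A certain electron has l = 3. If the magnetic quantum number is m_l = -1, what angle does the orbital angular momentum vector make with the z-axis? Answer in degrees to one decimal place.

|L| = ℏ√(l(l+1)) = 2√3 ℏ.
L_z = m_l ℏ = −1ℏ.
cos θ = L_z/|L| = -1/√12, so θ ≈ 106.8°.

θ ≈ 106.8°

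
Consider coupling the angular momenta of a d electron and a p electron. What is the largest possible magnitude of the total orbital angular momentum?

Angular momentum addition gives L = |l₁ − l₂|, …, l₁ + l₂.
L ∈ {1, 2, 3}.
The largest magnitude corresponds to L = 3: |L_tot| = ℏ√(3·4) = 2√3 ℏ.

|L_tot|_max = 2√3 ℏ ≈ 3.464ℏ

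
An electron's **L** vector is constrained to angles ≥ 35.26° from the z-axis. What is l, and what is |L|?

l = 2, |L| = √6 ℏ ≈ 2.449ℏ

cos θ_min = l/√(l(l+1)) = √(l/(l+1)), so l/(l+1) = cos²(35.26°) = 0.6667.
Thus l = 0.6667/(1 − 0.6667) ≈ 2.
Then |L| = ℏ√(2·3) = √6 ℏ.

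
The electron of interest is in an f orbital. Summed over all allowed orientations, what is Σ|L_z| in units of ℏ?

An f state has l = 3.
m_l ∈ {-3, -2, -1, 0, 1, 2, 3}.
Σ|m_l| = l(l+1) = 12.

Σ|L_z| = 12 ℏ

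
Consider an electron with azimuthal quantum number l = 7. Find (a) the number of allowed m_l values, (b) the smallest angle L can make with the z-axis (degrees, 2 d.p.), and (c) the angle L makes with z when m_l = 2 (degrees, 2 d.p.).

There are 2l+1 = 15 values of m_l.
cos θ_min = 7/√56, so θ_min ≈ 20.70°.
For m_l = 2: cos θ = 2/√56, θ ≈ 74.50°.

15 values; θ_min ≈ 20.70°; θ(m_l=2) ≈ 74.50°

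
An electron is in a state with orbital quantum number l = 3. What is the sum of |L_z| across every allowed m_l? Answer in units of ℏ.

Σ|L_z| = 12 ℏ

m_l ∈ {-3, -2, -1, 0, 1, 2, 3}.
Σ|m_l| = 2·3(3+1)/2 = 12.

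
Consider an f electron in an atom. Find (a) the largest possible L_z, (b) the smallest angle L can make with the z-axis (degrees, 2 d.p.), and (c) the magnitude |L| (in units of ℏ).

For an f orbital, l = 3.
L_z,max = lℏ = 3ℏ.
cos θ_min = 3/√12, so θ_min ≈ 30.00°.
|L| = ℏ√(3·4) = 2√3 ℏ ≈ 3.464ℏ.

L_z,max = 3ℏ; θ_min ≈ 30.00°; |L| = 2√3 ℏ ≈ 3.464ℏ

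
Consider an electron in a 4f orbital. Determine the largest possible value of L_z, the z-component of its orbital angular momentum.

The 4f subshell has l = 3.
L_z = m_l ℏ with m_l ∈ {−3, …, 3}; the maximum is m_l = 3.

L_z,max = 3ℏ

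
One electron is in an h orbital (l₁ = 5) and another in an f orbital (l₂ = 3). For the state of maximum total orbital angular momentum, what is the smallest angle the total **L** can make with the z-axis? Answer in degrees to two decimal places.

By the triangle rule, |l₁ − l₂| ≤ L ≤ l₁ + l₂.
Allowed values: L = 2, 3, 4, 5, 6, 7, 8.
The maximum is L = 8, with |L_tot| = ℏ√(8·9) = 6√2 ℏ.
The minimum angle with z is arccos(8/√72) ≈ 19.47°.

θ_min ≈ 19.47°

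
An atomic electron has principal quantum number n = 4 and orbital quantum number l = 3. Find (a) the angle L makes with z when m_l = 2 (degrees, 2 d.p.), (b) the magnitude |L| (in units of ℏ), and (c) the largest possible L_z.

θ(m_l=2) ≈ 54.74°; |L| = 2√3 ℏ ≈ 3.464ℏ; L_z,max = 3ℏ

For m_l = 2: cos θ = 2/√12, θ ≈ 54.74°.
|L| = ℏ√(3·4) = 2√3 ℏ ≈ 3.464ℏ.
L_z,max = lℏ = 3ℏ.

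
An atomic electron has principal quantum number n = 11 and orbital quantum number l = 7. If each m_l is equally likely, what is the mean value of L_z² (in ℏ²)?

⟨L_z²⟩ = 18.67 ℏ²

m_l ∈ {-7, -6, -5, -4, -3, -2, -1, 0, 1, 2, 3, 4, 5, 6, 7}.
⟨L_z²⟩ = ℏ²·l(l+1)/3 = 18.67ℏ².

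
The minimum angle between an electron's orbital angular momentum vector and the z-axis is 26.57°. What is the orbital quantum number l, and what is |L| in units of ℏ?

At minimum angle, m_l = l, so cos θ = l/√(l(l+1)); cos²θ = l/(l+1) = 0.7999.
l = cos²θ/sin²θ ≈ 4.
Then |L| = ℏ√(4·5) = 2√5 ℏ.

l = 4, |L| = 2√5 ℏ ≈ 4.472ℏ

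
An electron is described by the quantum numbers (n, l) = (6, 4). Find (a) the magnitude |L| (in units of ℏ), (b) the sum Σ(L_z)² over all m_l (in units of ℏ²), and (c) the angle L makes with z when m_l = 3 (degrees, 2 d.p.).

|L| = 2√5 ℏ ≈ 4.472ℏ; Σ(L_z)² = 60 ℏ²; θ(m_l=3) ≈ 47.87°

|L| = ℏ√(4·5) = 2√5 ℏ ≈ 4.472ℏ.
Σ m_l² = 60, so Σ(L_z)² = 60 ℏ².
For m_l = 3: cos θ = 3/√20, θ ≈ 47.87°.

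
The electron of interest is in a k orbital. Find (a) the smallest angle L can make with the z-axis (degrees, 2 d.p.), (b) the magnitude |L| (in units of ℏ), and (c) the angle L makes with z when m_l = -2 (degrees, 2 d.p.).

For a k orbital, l = 7.
cos θ_min = 7/√56, so θ_min ≈ 20.70°.
|L| = ℏ√(7·8) = 2√14 ℏ ≈ 7.483ℏ.
For m_l = -2: cos θ = -2/√56, θ ≈ 105.50°.

θ_min ≈ 20.70°; |L| = 2√14 ℏ ≈ 7.483ℏ; θ(m_l=-2) ≈ 105.50°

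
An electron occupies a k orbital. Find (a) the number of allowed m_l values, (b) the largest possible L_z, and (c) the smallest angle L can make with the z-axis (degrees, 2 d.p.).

A k state has l = 7.
There are 2l+1 = 15 values of m_l.
L_z,max = lℏ = 7ℏ.
cos θ_min = 7/√56, so θ_min ≈ 20.70°.

15 values; L_z,max = 7ℏ; θ_min ≈ 20.70°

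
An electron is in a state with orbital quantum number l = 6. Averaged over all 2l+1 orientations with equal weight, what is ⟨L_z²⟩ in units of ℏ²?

m_l runs from −6 to 6, i.e. {-6, -5, -4, -3, -2, -1, 0, 1, 2, 3, 4, 5, 6}.
Average of L_z² over 13 states: 182/13 ℏ² = 14 ℏ².

⟨L_z²⟩ = 14 ℏ²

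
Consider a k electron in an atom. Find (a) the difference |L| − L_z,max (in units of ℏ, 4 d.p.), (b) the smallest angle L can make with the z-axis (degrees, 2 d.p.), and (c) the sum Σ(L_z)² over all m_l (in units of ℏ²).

K corresponds to l = 7.
|L| − L_z,max = (2√14 − 7)ℏ ≈ 0.4833ℏ.
cos θ_min = 7/√56, so θ_min ≈ 20.70°.
Σ m_l² = 280, so Σ(L_z)² = 280 ℏ².

|L|−L_z,max ≈ 0.4833ℏ; θ_min ≈ 20.70°; Σ(L_z)² = 280 ℏ²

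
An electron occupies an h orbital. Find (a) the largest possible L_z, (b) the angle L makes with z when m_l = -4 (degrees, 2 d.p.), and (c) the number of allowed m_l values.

L_z,max = 5ℏ; θ(m_l=-4) ≈ 136.91°; 11 values

An h state has l = 5.
L_z,max = lℏ = 5ℏ.
For m_l = -4: cos θ = -4/√30, θ ≈ 136.91°.
There are 2l+1 = 11 values of m_l.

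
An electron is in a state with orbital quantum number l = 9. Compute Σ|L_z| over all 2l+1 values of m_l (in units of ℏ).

Σ|L_z| = 90 ℏ

The allowed m_l values are -9, -8, -7, -6, -5, -4, -3, -2, -1, 0, 1, 2, 3, 4, 5, 6, 7, 8, 9.
Σ|m_l| = 2·9(9+1)/2 = 90.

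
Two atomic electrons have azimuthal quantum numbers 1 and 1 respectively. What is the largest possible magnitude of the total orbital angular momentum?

|L_tot|_max = √6 ℏ ≈ 2.449ℏ

By the triangle rule, |l₁ − l₂| ≤ L ≤ l₁ + l₂.
L ∈ {0, 1, 2}.
The largest magnitude corresponds to L = 2: |L_tot| = ℏ√(2·3) = √6 ℏ.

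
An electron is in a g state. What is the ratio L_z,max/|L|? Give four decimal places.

G corresponds to l = 4.
|L| = 2√5 ℏ ≈ 4.4721ℏ, while L_z,max = lℏ = 4ℏ.
L_z,max/|L| = 4/√20 = 0.8944.

L_z,max/|L| = 0.8944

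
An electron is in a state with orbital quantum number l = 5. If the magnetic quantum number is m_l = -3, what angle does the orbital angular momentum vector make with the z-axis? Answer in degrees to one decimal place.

θ ≈ 123.2°

|L| = ℏ√(l(l+1)) = √30 ℏ.
L_z = m_l ℏ = −3ℏ.
cos θ = L_z/|L| = -3/√30, so θ ≈ 123.2°.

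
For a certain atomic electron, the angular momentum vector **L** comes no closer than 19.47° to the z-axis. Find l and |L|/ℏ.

cos²θ_min = l/(l+1) = 0.8889.
Thus l = 0.8889/(1 − 0.8889) ≈ 8.
Then |L| = ℏ√(8·9) = 6√2 ℏ.

l = 8, |L| = 6√2 ℏ ≈ 8.485ℏ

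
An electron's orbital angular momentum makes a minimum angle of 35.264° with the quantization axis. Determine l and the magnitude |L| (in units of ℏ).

cos²θ_min = l/(l+1) = 0.6667.
Solving: l = 2.
Then |L| = ℏ√(2·3) = √6 ℏ.

l = 2, |L| = √6 ℏ ≈ 2.449ℏ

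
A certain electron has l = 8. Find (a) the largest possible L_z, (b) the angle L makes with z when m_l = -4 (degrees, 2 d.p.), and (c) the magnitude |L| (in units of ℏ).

L_z,max = lℏ = 8ℏ.
For m_l = -4: cos θ = -4/√72, θ ≈ 118.13°.
|L| = ℏ√(8·9) = 6√2 ℏ ≈ 8.485ℏ.

L_z,max = 8ℏ; θ(m_l=-4) ≈ 118.13°; |L| = 6√2 ℏ ≈ 8.485ℏ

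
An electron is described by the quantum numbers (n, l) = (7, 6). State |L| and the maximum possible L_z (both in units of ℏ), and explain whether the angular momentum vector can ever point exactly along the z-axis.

No: L_z,max = 6ℏ < |L| = √42 ℏ ≈ 6.481ℏ

|L| = √42 ℏ ≈ 6.4807ℏ, while L_z,max = lℏ = 6ℏ.
Since |L| > L_z,max, the vector can never point exactly along z; the closest it comes is θ_min = arccos(6/√42) ≈ 22.2°.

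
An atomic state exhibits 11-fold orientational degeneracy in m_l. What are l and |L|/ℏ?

l = 5, |L| = √30 ℏ ≈ 5.477ℏ

Since there are 2l+1 = 11 values of m_l, l = 5.
|L| = ℏ√(l(l+1)) = ℏ√(5·6) = √30 ℏ.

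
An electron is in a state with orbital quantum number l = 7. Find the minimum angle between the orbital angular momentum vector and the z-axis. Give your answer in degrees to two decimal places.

|L| = √(l(l+1)) ℏ = 2√14 ℏ.
The smallest angle corresponds to the largest L_z, i.e. m_l = l = 7, giving L_z = 7ℏ.
cos θ_min = 7/√56, so θ_min ≈ 20.70°.

θ_min ≈ 20.70°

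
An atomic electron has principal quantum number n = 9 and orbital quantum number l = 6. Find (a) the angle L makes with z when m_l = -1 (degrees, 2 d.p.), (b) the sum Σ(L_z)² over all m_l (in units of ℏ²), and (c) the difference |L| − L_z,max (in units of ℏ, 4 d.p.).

For m_l = -1: cos θ = -1/√42, θ ≈ 98.88°.
Σ m_l² = 182, so Σ(L_z)² = 182 ℏ².
|L| − L_z,max = (√42 − 6)ℏ ≈ 0.4807ℏ.

θ(m_l=-1) ≈ 98.88°; Σ(L_z)² = 182 ℏ²; |L|−L_z,max ≈ 0.4807ℏ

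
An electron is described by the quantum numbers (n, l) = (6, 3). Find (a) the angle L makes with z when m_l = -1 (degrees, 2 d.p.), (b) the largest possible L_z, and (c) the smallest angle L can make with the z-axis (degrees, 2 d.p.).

For m_l = -1: cos θ = -1/√12, θ ≈ 106.78°.
L_z,max = lℏ = 3ℏ.
cos θ_min = 3/√12, so θ_min ≈ 30.00°.

θ(m_l=-1) ≈ 106.78°; L_z,max = 3ℏ; θ_min ≈ 30.00°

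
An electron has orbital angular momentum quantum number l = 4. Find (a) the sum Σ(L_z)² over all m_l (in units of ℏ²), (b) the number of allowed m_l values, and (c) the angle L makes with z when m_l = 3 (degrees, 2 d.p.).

Σ(L_z)² = 60 ℏ²; 9 values; θ(m_l=3) ≈ 47.87°

Σ m_l² = 60, so Σ(L_z)² = 60 ℏ².
There are 2l+1 = 9 values of m_l.
For m_l = 3: cos θ = 3/√20, θ ≈ 47.87°.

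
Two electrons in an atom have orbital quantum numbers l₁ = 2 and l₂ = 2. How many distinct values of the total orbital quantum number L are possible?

5

The total orbital quantum number L ranges from |l₁ − l₂| to l₁ + l₂ in integer steps.
So L can be 0, 1, 2, 3, 4.
That is 5 values.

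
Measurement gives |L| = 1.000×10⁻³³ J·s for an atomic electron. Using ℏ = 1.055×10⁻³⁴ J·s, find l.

l = 9

|L|/ℏ = (1.000×10⁻³³)/(1.055×10⁻³⁴) ≈ 9.479.
Set l(l+1) = 89.85; the integer solution is l = 9.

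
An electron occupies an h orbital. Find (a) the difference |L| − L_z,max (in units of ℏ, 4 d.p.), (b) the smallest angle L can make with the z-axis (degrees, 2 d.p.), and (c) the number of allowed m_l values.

For an h orbital, l = 5.
|L| − L_z,max = (√30 − 5)ℏ ≈ 0.4772ℏ.
cos θ_min = 5/√30, so θ_min ≈ 24.09°.
There are 2l+1 = 11 values of m_l.

|L|−L_z,max ≈ 0.4772ℏ; θ_min ≈ 24.09°; 11 values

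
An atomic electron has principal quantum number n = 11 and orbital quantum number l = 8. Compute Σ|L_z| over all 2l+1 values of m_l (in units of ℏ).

Σ|L_z| = 72 ℏ

m_l runs from −8 to 8, i.e. {-8, -7, -6, -5, -4, -3, -2, -1, 0, 1, 2, 3, 4, 5, 6, 7, 8}.
Σ|m_l| = 2(1+2+…+8) = 72.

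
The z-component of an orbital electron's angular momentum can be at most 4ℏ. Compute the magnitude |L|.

|L| = 2√5 ℏ ≈ 4.472ℏ

Since max m_l = l, l = 4.
|L| = √(l(l+1)) ℏ = 2√5 ℏ.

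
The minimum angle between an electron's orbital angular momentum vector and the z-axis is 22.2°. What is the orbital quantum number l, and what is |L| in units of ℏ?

cos²θ_min = l/(l+1) = 0.8572.
Thus l = 0.8572/(1 − 0.8572) ≈ 6.
Then |L| = ℏ√(6·7) = √42 ℏ.

l = 6, |L| = √42 ℏ ≈ 6.481ℏ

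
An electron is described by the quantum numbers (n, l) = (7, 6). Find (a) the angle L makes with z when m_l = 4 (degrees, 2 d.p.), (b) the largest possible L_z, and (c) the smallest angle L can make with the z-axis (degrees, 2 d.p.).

θ(m_l=4) ≈ 51.89°; L_z,max = 6ℏ; θ_min ≈ 22.21°

For m_l = 4: cos θ = 4/√42, θ ≈ 51.89°.
L_z,max = lℏ = 6ℏ.
cos θ_min = 6/√42, so θ_min ≈ 22.21°.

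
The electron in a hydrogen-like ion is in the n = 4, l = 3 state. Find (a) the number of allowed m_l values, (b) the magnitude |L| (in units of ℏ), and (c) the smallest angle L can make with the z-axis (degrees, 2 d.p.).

There are 2l+1 = 7 values of m_l.
|L| = ℏ√(3·4) = 2√3 ℏ ≈ 3.464ℏ.
cos θ_min = 3/√12, so θ_min ≈ 30.00°.

7 values; |L| = 2√3 ℏ ≈ 3.464ℏ; θ_min ≈ 30.00°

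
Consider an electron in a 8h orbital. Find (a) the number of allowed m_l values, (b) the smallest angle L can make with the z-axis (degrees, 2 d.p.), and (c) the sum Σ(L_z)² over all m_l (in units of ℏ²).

11 values; θ_min ≈ 24.09°; Σ(L_z)² = 110 ℏ²

For 8h, l = 5.
There are 2l+1 = 11 values of m_l.
cos θ_min = 5/√30, so θ_min ≈ 24.09°.
Σ m_l² = 110, so Σ(L_z)² = 110 ℏ².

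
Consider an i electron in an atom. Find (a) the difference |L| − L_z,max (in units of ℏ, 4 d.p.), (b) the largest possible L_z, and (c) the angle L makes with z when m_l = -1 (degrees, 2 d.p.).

|L|−L_z,max ≈ 0.4807ℏ; L_z,max = 6ℏ; θ(m_l=-1) ≈ 98.88°

An i state has l = 6.
|L| − L_z,max = (√42 − 6)ℏ ≈ 0.4807ℏ.
L_z,max = lℏ = 6ℏ.
For m_l = -1: cos θ = -1/√42, θ ≈ 98.88°.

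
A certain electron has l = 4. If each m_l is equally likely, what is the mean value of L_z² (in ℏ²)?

⟨L_z²⟩ = 6.667 ℏ²

The allowed m_l values are -4, -3, -2, -1, 0, 1, 2, 3, 4.
Average of L_z² over 9 states: 60/9 ℏ² = 6.667 ℏ².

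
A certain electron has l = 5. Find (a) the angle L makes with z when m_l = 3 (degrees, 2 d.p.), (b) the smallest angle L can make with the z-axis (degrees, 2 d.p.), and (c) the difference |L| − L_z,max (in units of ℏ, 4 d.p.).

θ(m_l=3) ≈ 56.79°; θ_min ≈ 24.09°; |L|−L_z,max ≈ 0.4772ℏ

For m_l = 3: cos θ = 3/√30, θ ≈ 56.79°.
cos θ_min = 5/√30, so θ_min ≈ 24.09°.
|L| − L_z,max = (√30 − 5)ℏ ≈ 0.4772ℏ.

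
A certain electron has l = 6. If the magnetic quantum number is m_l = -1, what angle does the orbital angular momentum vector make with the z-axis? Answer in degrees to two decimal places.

θ ≈ 98.88°

|L| = ℏ√(l(l+1)) = √42 ℏ.
L_z = m_l ℏ = −1ℏ.
cos θ = L_z/|L| = -1/√42, so θ ≈ 98.88°.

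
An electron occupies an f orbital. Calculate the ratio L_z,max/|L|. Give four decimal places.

L_z,max/|L| = 0.8660

F corresponds to l = 3.
|L| = 2√3 ℏ ≈ 3.4641ℏ, while L_z,max = lℏ = 3ℏ.
L_z,max/|L| = 3/√12 = 0.8660.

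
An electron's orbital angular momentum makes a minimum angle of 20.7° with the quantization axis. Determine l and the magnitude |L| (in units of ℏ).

At minimum angle, m_l = l, so cos θ = l/√(l(l+1)); cos²θ = l/(l+1) = 0.8751.
Thus l = 0.8751/(1 − 0.8751) ≈ 7.
Then |L| = ℏ√(7·8) = 2√14 ℏ.

l = 7, |L| = 2√14 ℏ ≈ 7.483ℏ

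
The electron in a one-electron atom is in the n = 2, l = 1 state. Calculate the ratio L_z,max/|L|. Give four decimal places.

L_z,max/|L| = 0.7071

|L| = √2 ℏ ≈ 1.4142ℏ, while L_z,max = lℏ = 1ℏ.
L_z,max/|L| = 1/√2 = 0.7071.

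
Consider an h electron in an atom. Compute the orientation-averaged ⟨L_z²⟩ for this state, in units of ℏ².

⟨L_z²⟩ = 10 ℏ²

The letter h corresponds to l = 5.
m_l runs from −5 to 5, i.e. {-5, -4, -3, -2, -1, 0, 1, 2, 3, 4, 5}.
Average of L_z² over 11 states: 110/11 ℏ² = 10 ℏ².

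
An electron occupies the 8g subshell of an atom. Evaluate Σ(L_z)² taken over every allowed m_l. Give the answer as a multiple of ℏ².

8g means n = 8, l = 4.
m_l ∈ {-4, -3, -2, -1, 0, 1, 2, 3, 4}.
Σ m_l² = l(l+1)(2l+1)/3 = 4·5·9/3 = 60.

Σ(L_z)² = 60 ℏ²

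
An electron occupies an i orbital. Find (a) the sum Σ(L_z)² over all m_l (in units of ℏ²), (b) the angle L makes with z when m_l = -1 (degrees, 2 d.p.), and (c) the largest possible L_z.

Σ(L_z)² = 182 ℏ²; θ(m_l=-1) ≈ 98.88°; L_z,max = 6ℏ

For an i orbital, l = 6.
Σ m_l² = 182, so Σ(L_z)² = 182 ℏ².
For m_l = -1: cos θ = -1/√42, θ ≈ 98.88°.
L_z,max = lℏ = 6ℏ.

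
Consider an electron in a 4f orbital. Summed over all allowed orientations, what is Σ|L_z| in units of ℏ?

For 4f, l = 3.
m_l ∈ {-3, -2, -1, 0, 1, 2, 3}.
Σ|m_l| = 2·3(3+1)/2 = 12.

Σ|L_z| = 12 ℏ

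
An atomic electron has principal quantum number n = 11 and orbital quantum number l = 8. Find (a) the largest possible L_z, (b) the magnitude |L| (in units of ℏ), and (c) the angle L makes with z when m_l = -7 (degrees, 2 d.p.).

L_z,max = lℏ = 8ℏ.
|L| = ℏ√(8·9) = 6√2 ℏ ≈ 8.485ℏ.
For m_l = -7: cos θ = -7/√72, θ ≈ 145.58°.

L_z,max = 8ℏ; |L| = 6√2 ℏ ≈ 8.485ℏ; θ(m_l=-7) ≈ 145.58°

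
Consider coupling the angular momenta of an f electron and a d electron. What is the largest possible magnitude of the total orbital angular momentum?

L runs from |3 − 2| = 1 to 3 + 2 = 5.
Allowed values: L = 1, 2, 3, 4, 5.
The largest magnitude corresponds to L = 5: |L_tot| = ℏ√(5·6) = √30 ℏ.

|L_tot|_max = √30 ℏ ≈ 5.477ℏ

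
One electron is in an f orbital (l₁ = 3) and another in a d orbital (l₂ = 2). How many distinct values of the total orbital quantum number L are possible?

5

L runs from |3 − 2| = 1 to 3 + 2 = 5.
Allowed values: L = 1, 2, 3, 4, 5.
That is 5 values.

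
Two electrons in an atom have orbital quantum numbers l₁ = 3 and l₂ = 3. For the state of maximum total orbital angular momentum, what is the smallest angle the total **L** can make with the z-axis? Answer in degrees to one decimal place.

θ_min ≈ 22.2°

The total orbital quantum number L ranges from |l₁ − l₂| to l₁ + l₂ in integer steps.
Allowed values: L = 0, 1, 2, 3, 4, 5, 6.
The maximum is L = 6, with |L_tot| = ℏ√(6·7) = √42 ℏ.
The minimum angle with z is arccos(6/√42) ≈ 22.2°.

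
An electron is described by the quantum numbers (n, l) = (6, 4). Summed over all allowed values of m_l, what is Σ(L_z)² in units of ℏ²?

Σ(L_z)² = 60 ℏ²

The allowed m_l values are -4, -3, -2, -1, 0, 1, 2, 3, 4.
Σ m_l² = l(l+1)(2l+1)/3 = 4·5·9/3 = 60.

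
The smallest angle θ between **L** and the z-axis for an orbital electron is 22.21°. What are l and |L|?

At minimum angle, m_l = l, so cos θ = l/√(l(l+1)); cos²θ = l/(l+1) = 0.8571.
Solving: l = 6.
Then |L| = ℏ√(6·7) = √42 ℏ.

l = 6, |L| = √42 ℏ ≈ 6.481ℏ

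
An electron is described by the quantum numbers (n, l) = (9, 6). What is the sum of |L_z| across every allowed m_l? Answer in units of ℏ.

m_l ∈ {-6, -5, -4, -3, -2, -1, 0, 1, 2, 3, 4, 5, 6}.
Σ|m_l| = 2·6(6+1)/2 = 42.

Σ|L_z| = 42 ℏ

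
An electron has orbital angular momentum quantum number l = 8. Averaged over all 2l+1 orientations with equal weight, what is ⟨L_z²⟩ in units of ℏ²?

⟨L_z²⟩ = 24 ℏ²

The allowed m_l values are -8, -7, -6, -5, -4, -3, -2, -1, 0, 1, 2, 3, 4, 5, 6, 7, 8.
⟨L_z²⟩ = ℏ²·(Σ m_l²)/(2l+1) = ℏ²·408/17 = 24ℏ².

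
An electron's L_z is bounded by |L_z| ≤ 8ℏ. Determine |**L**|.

Since max m_l = l, l = 8.
|L| = √(l(l+1)) ℏ = 6√2 ℏ.

|L| = 6√2 ℏ ≈ 8.485ℏ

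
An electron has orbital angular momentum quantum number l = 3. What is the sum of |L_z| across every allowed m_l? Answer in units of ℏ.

Σ|L_z| = 12 ℏ

The allowed m_l values are -3, -2, -1, 0, 1, 2, 3.
Σ|m_l| = 2(1+2+…+3) = 12.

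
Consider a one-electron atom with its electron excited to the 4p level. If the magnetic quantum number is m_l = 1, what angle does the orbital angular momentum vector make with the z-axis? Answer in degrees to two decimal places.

The 4p level has l = 1.
|L| = ℏ√(l(l+1)) = √2 ℏ.
L_z = m_l ℏ = 1ℏ.
cos θ = L_z/|L| = 1/√2, so θ ≈ 45.00°.

θ ≈ 45.00°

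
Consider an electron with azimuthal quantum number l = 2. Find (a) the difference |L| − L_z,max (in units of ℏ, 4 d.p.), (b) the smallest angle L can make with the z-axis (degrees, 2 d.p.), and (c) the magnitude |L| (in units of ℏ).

|L|−L_z,max ≈ 0.4495ℏ; θ_min ≈ 35.26°; |L| = √6 ℏ ≈ 2.449ℏ

|L| − L_z,max = (√6 − 2)ℏ ≈ 0.4495ℏ.
cos θ_min = 2/√6, so θ_min ≈ 35.26°.
|L| = ℏ√(2·3) = √6 ℏ ≈ 2.449ℏ.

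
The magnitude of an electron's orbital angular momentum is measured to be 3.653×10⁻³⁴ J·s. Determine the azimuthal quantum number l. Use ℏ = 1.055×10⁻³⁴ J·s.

|L|/ℏ = (3.653×10⁻³⁴)/(1.055×10⁻³⁴) ≈ 3.463.
l(l+1) ≈ 3.463² ≈ 11.99, so l = 3.

l = 3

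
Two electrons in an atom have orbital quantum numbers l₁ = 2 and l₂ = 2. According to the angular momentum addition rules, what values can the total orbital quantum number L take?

L = 0, 1, 2, 3, 4

L runs from |2 − 2| = 0 to 2 + 2 = 4.
Allowed values: L = 0, 1, 2, 3, 4.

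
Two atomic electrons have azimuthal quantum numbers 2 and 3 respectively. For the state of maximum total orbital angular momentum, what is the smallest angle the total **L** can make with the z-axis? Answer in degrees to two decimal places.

θ_min ≈ 24.09°

By the triangle rule, |l₁ − l₂| ≤ L ≤ l₁ + l₂.
So L can be 1, 2, 3, 4, 5.
The maximum is L = 5, with |L_tot| = ℏ√(5·6) = √30 ℏ.
The minimum angle with z is arccos(5/√30) ≈ 24.09°.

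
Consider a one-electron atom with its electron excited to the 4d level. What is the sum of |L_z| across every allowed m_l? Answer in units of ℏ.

The 4d level has l = 2.
The allowed m_l values are -2, -1, 0, 1, 2.
Σ|m_l| = 2·2(2+1)/2 = 6.

Σ|L_z| = 6 ℏ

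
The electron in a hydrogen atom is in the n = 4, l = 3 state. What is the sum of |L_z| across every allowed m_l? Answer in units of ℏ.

Σ|L_z| = 12 ℏ

m_l runs from −3 to 3, i.e. {-3, -2, -1, 0, 1, 2, 3}.
Σ|m_l| = 2(1+2+…+3) = 12.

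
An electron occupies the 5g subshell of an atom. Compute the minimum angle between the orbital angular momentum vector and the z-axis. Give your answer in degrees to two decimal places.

5g means n = 5, l = 4.
|L| = ℏ√(l(l+1)) = 2√5 ℏ.
The smallest angle corresponds to the largest L_z, i.e. m_l = l = 4, giving L_z = 4ℏ.
cos θ_min = 4/√20, so θ_min ≈ 26.57°.

θ_min ≈ 26.57°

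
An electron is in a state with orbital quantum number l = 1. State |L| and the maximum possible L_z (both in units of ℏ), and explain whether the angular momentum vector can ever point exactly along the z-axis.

|L| = √2 ℏ ≈ 1.4142ℏ, while L_z,max = lℏ = 1ℏ.
Since |L| > L_z,max, the vector can never point exactly along z; the closest it comes is θ_min = arccos(1/√2) ≈ 45.0°.

No: L_z,max = 1ℏ < |L| = √2 ℏ ≈ 1.414ℏ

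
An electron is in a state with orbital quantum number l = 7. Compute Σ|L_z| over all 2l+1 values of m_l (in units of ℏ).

The allowed m_l values are -7, -6, -5, -4, -3, -2, -1, 0, 1, 2, 3, 4, 5, 6, 7.
Σ|m_l| = 2(1+2+…+7) = 56.

Σ|L_z| = 56 ℏ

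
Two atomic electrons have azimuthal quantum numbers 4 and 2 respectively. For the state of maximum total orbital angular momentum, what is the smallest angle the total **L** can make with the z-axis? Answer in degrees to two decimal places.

θ_min ≈ 22.21°

The total orbital quantum number L ranges from |l₁ − l₂| to l₁ + l₂ in integer steps.
L ∈ {2, 3, 4, 5, 6}.
The maximum is L = 6, with |L_tot| = ℏ√(6·7) = √42 ℏ.
The minimum angle with z is arccos(6/√42) ≈ 22.21°.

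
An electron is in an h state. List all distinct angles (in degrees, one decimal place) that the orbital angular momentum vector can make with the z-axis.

θ ∈ {24.1°, 43.1°, 56.8°, 68.6°, 79.5°, 90.0°, 100.5°, 111.4°, 123.2°, 136.9°, 155.9°}

The letter h corresponds to l = 5.
|L| = ℏ√(l(l+1)) = √30 ℏ.
cos θ = m_l/√30 for each m_l ∈ {-5, -4, -3, -2, -1, 0, 1, 2, 3, 4, 5}.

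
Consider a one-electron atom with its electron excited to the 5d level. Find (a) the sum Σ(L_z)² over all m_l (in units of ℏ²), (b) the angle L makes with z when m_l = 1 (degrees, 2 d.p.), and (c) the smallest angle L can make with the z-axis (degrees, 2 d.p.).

The 5d level has l = 2.
Σ m_l² = 10, so Σ(L_z)² = 10 ℏ².
For m_l = 1: cos θ = 1/√6, θ ≈ 65.91°.
cos θ_min = 2/√6, so θ_min ≈ 35.26°.

Σ(L_z)² = 10 ℏ²; θ(m_l=1) ≈ 65.91°; θ_min ≈ 35.26°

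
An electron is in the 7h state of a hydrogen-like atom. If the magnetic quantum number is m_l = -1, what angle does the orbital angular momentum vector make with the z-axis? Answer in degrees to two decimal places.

7h means n = 7, l = 5.
|L| = ℏ√(l(l+1)) = √30 ℏ.
L_z = m_l ℏ = −1ℏ.
cos θ = L_z/|L| = -1/√30, so θ ≈ 100.52°.

θ ≈ 100.52°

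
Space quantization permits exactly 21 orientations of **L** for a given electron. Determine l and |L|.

l = 10, |L| = √110 ℏ ≈ 10.488ℏ

2l + 1 = 21 ⇒ l = 10.
Then |L| = √(l(l+1)) ℏ = √110 ℏ.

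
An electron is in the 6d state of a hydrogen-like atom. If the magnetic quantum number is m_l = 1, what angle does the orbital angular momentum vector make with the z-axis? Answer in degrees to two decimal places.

The 6d subshell has l = 2.
|L| = ℏ√(l(l+1)) = √6 ℏ.
L_z = m_l ℏ = 1ℏ.
cos θ = L_z/|L| = 1/√6, so θ ≈ 65.91°.

θ ≈ 65.91°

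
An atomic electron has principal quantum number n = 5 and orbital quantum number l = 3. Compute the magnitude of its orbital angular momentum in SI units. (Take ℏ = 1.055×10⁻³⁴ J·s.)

|L| = ℏ√(l(l+1)) = ℏ√(3·4) = 2√3 ℏ
Numerically, |L| = 3.464 × (1.055×10⁻³⁴ J·s) = 3.655×10⁻³⁴ J·s.

|L| = 3.655×10⁻³⁴ J·s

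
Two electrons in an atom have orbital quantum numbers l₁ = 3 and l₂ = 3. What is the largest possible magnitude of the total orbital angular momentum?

|L_tot|_max = √42 ℏ ≈ 6.481ℏ

L runs from |3 − 3| = 0 to 3 + 3 = 6.
So L can be 0, 1, 2, 3, 4, 5, 6.
The largest magnitude corresponds to L = 6: |L_tot| = ℏ√(6·7) = √42 ℏ.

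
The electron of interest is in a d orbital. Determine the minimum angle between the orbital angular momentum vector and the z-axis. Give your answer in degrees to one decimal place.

The letter d corresponds to l = 2.
|L|² = l(l+1)ℏ² = 6ℏ², so |L| = √6 ℏ.
The smallest angle corresponds to the largest L_z, i.e. m_l = l = 2, giving L_z = 2ℏ.
cos θ_min = 2/√6, so θ_min ≈ 35.3°.

θ_min ≈ 35.3°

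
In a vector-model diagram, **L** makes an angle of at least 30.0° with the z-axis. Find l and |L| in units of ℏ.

cos²θ_min = l/(l+1) = 0.7500.
Solving: l = 3.
Then |L| = ℏ√(3·4) = 2√3 ℏ.

l = 3, |L| = 2√3 ℏ ≈ 3.464ℏ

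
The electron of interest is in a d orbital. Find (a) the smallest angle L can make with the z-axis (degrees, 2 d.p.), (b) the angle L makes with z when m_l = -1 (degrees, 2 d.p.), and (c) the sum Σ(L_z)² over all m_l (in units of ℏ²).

θ_min ≈ 35.26°; θ(m_l=-1) ≈ 114.09°; Σ(L_z)² = 10 ℏ²

For a d orbital, l = 2.
cos θ_min = 2/√6, so θ_min ≈ 35.26°.
For m_l = -1: cos θ = -1/√6, θ ≈ 114.09°.
Σ m_l² = 10, so Σ(L_z)² = 10 ℏ².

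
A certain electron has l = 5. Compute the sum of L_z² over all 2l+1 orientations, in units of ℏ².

Σ(L_z)² = 110 ℏ²

m_l runs from −5 to 5, i.e. {-5, -4, -3, -2, -1, 0, 1, 2, 3, 4, 5}.
Σ m_l² = 2·(1 + 4 + 9 + 16 + 25) = 110.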